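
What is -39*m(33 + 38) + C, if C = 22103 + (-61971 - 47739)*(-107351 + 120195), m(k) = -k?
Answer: -1409090368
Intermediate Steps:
C = -1409093137 (C = 22103 - 109710*12844 = 22103 - 1409115240 = -1409093137)
-39*m(33 + 38) + C = -(-39)*(33 + 38) - 1409093137 = -(-39)*71 - 1409093137 = -39*(-71) - 1409093137 = 2769 - 1409093137 = -1409090368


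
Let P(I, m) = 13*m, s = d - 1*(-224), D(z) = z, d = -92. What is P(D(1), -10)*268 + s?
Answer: -34708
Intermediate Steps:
s = 132 (s = -92 - 1*(-224) = -92 + 224 = 132)
P(D(1), -10)*268 + s = (13*(-10))*268 + 132 = -130*268 + 132 = -34840 + 132 = -34708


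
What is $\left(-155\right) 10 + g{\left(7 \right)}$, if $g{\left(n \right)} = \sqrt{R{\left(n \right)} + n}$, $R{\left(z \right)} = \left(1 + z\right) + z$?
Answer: $-1550 + \sqrt{22} \approx -1545.3$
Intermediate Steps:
$R{\left(z \right)} = 1 + 2 z$
$g{\left(n \right)} = \sqrt{1 + 3 n}$ ($g{\left(n \right)} = \sqrt{\left(1 + 2 n\right) + n} = \sqrt{1 + 3 n}$)
$\left(-155\right) 10 + g{\left(7 \right)} = \left(-155\right) 10 + \sqrt{1 + 3 \cdot 7} = -1550 + \sqrt{1 + 21} = -1550 + \sqrt{22}$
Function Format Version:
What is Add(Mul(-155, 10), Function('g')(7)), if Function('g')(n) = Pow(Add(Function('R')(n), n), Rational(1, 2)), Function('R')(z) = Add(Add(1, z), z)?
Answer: Add(-1550, Pow(22, Rational(1, 2))) ≈ -1545.3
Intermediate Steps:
Function('R')(z) = Add(1, Mul(2, z))
Function('g')(n) = Pow(Add(1, Mul(3, n)), Rational(1, 2)) (Function('g')(n) = Pow(Add(Add(1, Mul(2, n)), n), Rational(1, 2)) = Pow(Add(1, Mul(3, n)), Rational(1, 2)))
Add(Mul(-155, 10), Function('g')(7)) = Add(Mul(-155, 10), Pow(Add(1, Mul(3, 7)), Rational(1, 2))) = Add(-1550, Pow(Add(1, 21), Rational(1, 2))) = Add(-1550, Pow(22, Rational(1, 2)))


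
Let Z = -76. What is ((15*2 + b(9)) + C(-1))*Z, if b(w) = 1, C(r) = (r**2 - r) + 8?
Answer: -3116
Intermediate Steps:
C(r) = 8 + r**2 - r
((15*2 + b(9)) + C(-1))*Z = ((15*2 + 1) + (8 + (-1)**2 - 1*(-1)))*(-76) = ((30 + 1) + (8 + 1 + 1))*(-76) = (31 + 10)*(-76) = 41*(-76) = -3116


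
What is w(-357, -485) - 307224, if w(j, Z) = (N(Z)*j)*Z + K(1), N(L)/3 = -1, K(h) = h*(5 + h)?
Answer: -826653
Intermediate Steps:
N(L) = -3 (N(L) = 3*(-1) = -3)
w(j, Z) = 6 - 3*Z*j (w(j, Z) = (-3*j)*Z + 1*(5 + 1) = -3*Z*j + 1*6 = -3*Z*j + 6 = 6 - 3*Z*j)
w(-357, -485) - 307224 = (6 - 3*(-485)*(-357)) - 307224 = (6 - 519435) - 307224 = -519429 - 307224 = -826653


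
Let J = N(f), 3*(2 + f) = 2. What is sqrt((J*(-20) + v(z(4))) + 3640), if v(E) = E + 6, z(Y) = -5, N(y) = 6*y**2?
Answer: sqrt(30849)/3 ≈ 58.546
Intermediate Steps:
f = -4/3 (f = -2 + (1/3)*2 = -2 + 2/3 = -4/3 ≈ -1.3333)
J = 32/3 (J = 6*(-4/3)**2 = 6*(16/9) = 32/3 ≈ 10.667)
v(E) = 6 + E
sqrt((J*(-20) + v(z(4))) + 3640) = sqrt(((32/3)*(-20) + (6 - 5)) + 3640) = sqrt((-640/3 + 1) + 3640) = sqrt(-637/3 + 3640) = sqrt(10283/3) = sqrt(30849)/3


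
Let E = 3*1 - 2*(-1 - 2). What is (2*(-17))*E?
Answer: -306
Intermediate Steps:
E = 9 (E = 3 - 2*(-3) = 3 + 6 = 9)
(2*(-17))*E = (2*(-17))*9 = -34*9 = -306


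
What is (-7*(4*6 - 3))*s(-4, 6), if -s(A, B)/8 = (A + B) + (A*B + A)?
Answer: -30576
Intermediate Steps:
s(A, B) = -16*A - 8*B - 8*A*B (s(A, B) = -8*((A + B) + (A*B + A)) = -8*((A + B) + (A + A*B)) = -8*(B + 2*A + A*B) = -16*A - 8*B - 8*A*B)
(-7*(4*6 - 3))*s(-4, 6) = (-7*(4*6 - 3))*(-16*(-4) - 8*6 - 8*(-4)*6) = (-7*(24 - 3))*(64 - 48 + 192) = -7*21*208 = -147*208 = -30576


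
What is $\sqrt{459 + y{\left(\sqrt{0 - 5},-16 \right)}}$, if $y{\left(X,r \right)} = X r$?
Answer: $\sqrt{459 - 16 i \sqrt{5}} \approx 21.441 - 0.83433 i$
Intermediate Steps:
$\sqrt{459 + y{\left(\sqrt{0 - 5},-16 \right)}} = \sqrt{459 + \sqrt{0 - 5} \left(-16\right)} = \sqrt{459 + \sqrt{-5} \left(-16\right)} = \sqrt{459 + i \sqrt{5} \left(-16\right)} = \sqrt{459 - 16 i \sqrt{5}}$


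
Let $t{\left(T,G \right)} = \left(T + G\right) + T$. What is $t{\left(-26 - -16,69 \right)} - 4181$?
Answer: $-4132$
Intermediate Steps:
$t{\left(T,G \right)} = G + 2 T$ ($t{\left(T,G \right)} = \left(G + T\right) + T = G + 2 T$)
$t{\left(-26 - -16,69 \right)} - 4181 = \left(69 + 2 \left(-26 - -16\right)\right) - 4181 = \left(69 + 2 \left(-26 + 16\right)\right) - 4181 = \left(69 + 2 \left(-10\right)\right) - 4181 = \left(69 - 20\right) - 4181 = 49 - 4181 = -4132$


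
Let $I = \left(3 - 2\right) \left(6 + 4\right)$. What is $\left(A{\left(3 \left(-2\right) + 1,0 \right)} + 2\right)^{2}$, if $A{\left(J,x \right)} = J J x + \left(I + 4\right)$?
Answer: $256$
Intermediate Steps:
$I = 10$ ($I = 1 \cdot 10 = 10$)
$A{\left(J,x \right)} = 14 + x J^{2}$ ($A{\left(J,x \right)} = J J x + \left(10 + 4\right) = J^{2} x + 14 = x J^{2} + 14 = 14 + x J^{2}$)
$\left(A{\left(3 \left(-2\right) + 1,0 \right)} + 2\right)^{2} = \left(\left(14 + 0 \left(3 \left(-2\right) + 1\right)^{2}\right) + 2\right)^{2} = \left(\left(14 + 0 \left(-6 + 1\right)^{2}\right) + 2\right)^{2} = \left(\left(14 + 0 \left(-5\right)^{2}\right) + 2\right)^{2} = \left(\left(14 + 0 \cdot 25\right) + 2\right)^{2} = \left(\left(14 + 0\right) + 2\right)^{2} = \left(14 + 2\right)^{2} = 16^{2} = 256$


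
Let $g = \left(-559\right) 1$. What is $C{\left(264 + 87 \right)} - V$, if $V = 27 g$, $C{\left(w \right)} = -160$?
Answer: $14933$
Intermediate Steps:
$g = -559$
$V = -15093$ ($V = 27 \left(-559\right) = -15093$)
$C{\left(264 + 87 \right)} - V = -160 - -15093 = -160 + 15093 = 14933$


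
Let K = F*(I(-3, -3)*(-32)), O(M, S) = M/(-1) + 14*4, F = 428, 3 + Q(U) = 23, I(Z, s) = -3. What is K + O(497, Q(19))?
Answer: 40647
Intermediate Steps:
Q(U) = 20 (Q(U) = -3 + 23 = 20)
O(M, S) = 56 - M (O(M, S) = M*(-1) + 56 = -M + 56 = 56 - M)
K = 41088 (K = 428*(-3*(-32)) = 428*96 = 41088)
K + O(497, Q(19)) = 41088 + (56 - 1*497) = 41088 + (56 - 497) = 41088 - 441 = 40647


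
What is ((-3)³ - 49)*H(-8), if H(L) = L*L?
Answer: -4864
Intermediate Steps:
H(L) = L²
((-3)³ - 49)*H(-8) = ((-3)³ - 49)*(-8)² = (-27 - 49)*64 = -76*64 = -4864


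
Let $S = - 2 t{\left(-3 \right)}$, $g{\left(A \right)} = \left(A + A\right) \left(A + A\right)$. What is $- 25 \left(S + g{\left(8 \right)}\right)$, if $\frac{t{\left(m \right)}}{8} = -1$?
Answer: $-6800$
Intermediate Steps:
$t{\left(m \right)} = -8$ ($t{\left(m \right)} = 8 \left(-1\right) = -8$)
$g{\left(A \right)} = 4 A^{2}$ ($g{\left(A \right)} = 2 A 2 A = 4 A^{2}$)
$S = 16$ ($S = \left(-2\right) \left(-8\right) = 16$)
$- 25 \left(S + g{\left(8 \right)}\right) = - 25 \left(16 + 4 \cdot 8^{2}\right) = - 25 \left(16 + 4 \cdot 64\right) = - 25 \left(16 + 256\right) = \left(-25\right) 272 = -6800$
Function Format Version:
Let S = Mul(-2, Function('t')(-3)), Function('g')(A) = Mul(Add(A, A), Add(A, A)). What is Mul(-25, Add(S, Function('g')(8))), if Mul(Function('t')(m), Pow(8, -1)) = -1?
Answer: -6800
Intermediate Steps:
Function('t')(m) = -8 (Function('t')(m) = Mul(8, -1) = -8)
Function('g')(A) = Mul(4, Pow(A, 2)) (Function('g')(A) = Mul(Mul(2, A), Mul(2, A)) = Mul(4, Pow(A, 2)))
S = 16 (S = Mul(-2, -8) = 16)
Mul(-25, Add(S, Function('g')(8))) = Mul(-25, Add(16, Mul(4, Pow(8, 2)))) = Mul(-25, Add(16, Mul(4, 64))) = Mul(-25, Add(16, 256)) = Mul(-25, 272) = -6800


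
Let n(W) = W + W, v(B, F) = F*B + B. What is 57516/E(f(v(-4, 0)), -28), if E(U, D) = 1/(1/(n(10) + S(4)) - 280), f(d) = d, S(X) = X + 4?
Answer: -112716981/7 ≈ -1.6102e+7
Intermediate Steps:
v(B, F) = B + B*F (v(B, F) = B*F + B = B + B*F)
n(W) = 2*W
S(X) = 4 + X
E(U, D) = -28/7839 (E(U, D) = 1/(1/(2*10 + (4 + 4)) - 280) = 1/(1/(20 + 8) - 280) = 1/(1/28 - 280) = 1/(-7839/28) = -28/7839)
57516/E(f(v(-4, 0)), -28) = 57516/(-28/7839) = 57516*(-7839/28) = -112716981/7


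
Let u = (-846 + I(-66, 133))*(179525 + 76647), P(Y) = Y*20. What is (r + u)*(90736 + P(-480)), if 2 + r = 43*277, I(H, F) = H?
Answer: -18954745260880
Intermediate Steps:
P(Y) = 20*Y
r = 11909 (r = -2 + 43*277 = -2 + 11911 = 11909)
u = -233628864 (u = (-846 - 66)*(179525 + 76647) = -912*256172 = -233628864)
(r + u)*(90736 + P(-480)) = (11909 - 233628864)*(90736 + 20*(-480)) = -233616955*(90736 - 9600) = -233616955*81136 = -18954745260880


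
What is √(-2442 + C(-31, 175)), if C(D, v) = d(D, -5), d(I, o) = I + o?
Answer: I*√2478 ≈ 49.78*I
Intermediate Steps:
C(D, v) = -5 + D (C(D, v) = D - 5 = -5 + D)
√(-2442 + C(-31, 175)) = √(-2442 + (-5 - 31)) = √(-2442 - 36) = √(-2478) = I*√2478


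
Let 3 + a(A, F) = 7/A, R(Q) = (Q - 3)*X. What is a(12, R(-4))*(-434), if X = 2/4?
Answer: 6293/6 ≈ 1048.8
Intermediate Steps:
X = 1/2 (X = 2*(1/4) = 1/2 ≈ 0.50000)
R(Q) = -3/2 + Q/2 (R(Q) = (Q - 3)*(1/2) = (-3 + Q)*(1/2) = -3/2 + Q/2)
a(A, F) = -3 + 7/A
a(12, R(-4))*(-434) = (-3 + 7/12)*(-434) = -29/12*(-434) = 6293/6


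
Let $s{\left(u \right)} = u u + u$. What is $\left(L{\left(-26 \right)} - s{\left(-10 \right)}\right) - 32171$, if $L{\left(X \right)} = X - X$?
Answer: $-32261$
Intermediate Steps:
$L{\left(X \right)} = 0$
$s{\left(u \right)} = u + u^{2}$ ($s{\left(u \right)} = u^{2} + u = u + u^{2}$)
$\left(L{\left(-26 \right)} - s{\left(-10 \right)}\right) - 32171 = \left(0 - - 10 \left(1 - 10\right)\right) - 32171 = \left(0 - \left(-10\right) \left(-9\right)\right) - 32171 = \left(0 - 90\right) - 32171 = -90 - 32171 = -32261$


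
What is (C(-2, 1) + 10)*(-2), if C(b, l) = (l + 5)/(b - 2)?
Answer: -17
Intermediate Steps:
C(b, l) = (5 + l)/(-2 + b)
(C(-2, 1) + 10)*(-2) = ((5 + 1)/(-2 - 2) + 10)*(-2) = (6/(-4) + 10)*(-2) = (-1/4*6 + 10)*(-2) = (-3/2 + 10)*(-2) = (17/2)*(-2) = -17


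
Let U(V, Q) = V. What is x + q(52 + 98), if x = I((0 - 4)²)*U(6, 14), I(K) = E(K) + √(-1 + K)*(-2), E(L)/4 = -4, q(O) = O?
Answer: 54 - 12*√15 ≈ 7.5242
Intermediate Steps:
E(L) = -16 (E(L) = 4*(-4) = -16)
I(K) = -16 - 2*√(-1 + K) (I(K) = -16 + √(-1 + K)*(-2) = -16 - 2*√(-1 + K))
x = -96 - 12*√15 (x = (-16 - 2*√(-1 + (0 - 4)²))*6 = (-16 - 2*√(-1 + (-4)²))*6 = (-16 - 2*√(-1 + 16))*6 = (-16 - 2*√15)*6 = -96 - 12*√15 ≈ -142.48)
x + q(52 + 98) = (-96 - 12*√15) + (52 + 98) = (-96 - 12*√15) + 150 = 54 - 12*√15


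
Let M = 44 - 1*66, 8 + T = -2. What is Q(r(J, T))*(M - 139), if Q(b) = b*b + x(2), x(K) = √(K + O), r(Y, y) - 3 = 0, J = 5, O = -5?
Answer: -1449 - 161*I*√3 ≈ -1449.0 - 278.86*I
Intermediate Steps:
T = -10 (T = -8 - 2 = -10)
r(Y, y) = 3 (r(Y, y) = 3 + 0 = 3)
x(K) = √(-5 + K) (x(K) = √(K - 5) = √(-5 + K))
M = -22 (M = 44 - 66 = -22)
Q(b) = b² + I*√3 (Q(b) = b*b + √(-5 + 2) = b² + √(-3) = b² + I*√3)
Q(r(J, T))*(M - 139) = (3² + I*√3)*(-22 - 139) = (9 + I*√3)*(-161) = -1449 - 161*I*√3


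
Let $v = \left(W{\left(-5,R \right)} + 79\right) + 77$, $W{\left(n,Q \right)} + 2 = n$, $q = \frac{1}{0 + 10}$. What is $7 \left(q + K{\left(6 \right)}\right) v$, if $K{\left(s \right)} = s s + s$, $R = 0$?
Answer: $\frac{439103}{10} \approx 43910.0$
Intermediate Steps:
$q = \frac{1}{10} \approx 0.1$
$K{\left(s \right)} = s + s^{2}$ ($K{\left(s \right)} = s^{2} + s = s + s^{2}$)
$W{\left(n,Q \right)} = -2 + n$
$v = 149$ ($v = \left(\left(-2 - 5\right) + 79\right) + 77 = \left(-7 + 79\right) + 77 = 72 + 77 = 149$)
$7 \left(q + K{\left(6 \right)}\right) v = 7 \left(\frac{1}{10} + 6 \left(1 + 6\right)\right) 149 = 7 \left(\frac{1}{10} + 6 \cdot 7\right) 149 = 7 \left(\frac{1}{10} + 42\right) 149 = 7 \cdot \frac{421}{10} \cdot 149 = \frac{2947}{10} \cdot 149 = \frac{439103}{10}$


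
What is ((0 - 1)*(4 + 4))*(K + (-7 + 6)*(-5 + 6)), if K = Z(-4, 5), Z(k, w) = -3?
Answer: 32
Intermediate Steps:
K = -3
((0 - 1)*(4 + 4))*(K + (-7 + 6)*(-5 + 6)) = ((0 - 1)*(4 + 4))*(-3 + (-7 + 6)*(-5 + 6)) = (-1*8)*(-3 - 1*1) = -8*(-3 - 1) = -8*(-4) = 32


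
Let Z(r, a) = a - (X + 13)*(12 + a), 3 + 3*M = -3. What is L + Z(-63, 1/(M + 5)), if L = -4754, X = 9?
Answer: -5025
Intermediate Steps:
M = -2 (M = -1 + (⅓)*(-3) = -1 - 1 = -2)
Z(r, a) = -264 - 21*a (Z(r, a) = a - (9 + 13)*(12 + a) = a - 22*(12 + a) = a - (264 + 22*a) = a + (-264 - 22*a) = -264 - 21*a)
L + Z(-63, 1/(M + 5)) = -4754 + (-264 - 21/(-2 + 5)) = -4754 + (-264 - 21/3) = -4754 + (-264 - 21*⅓) = -4754 + (-264 - 7) = -4754 - 271 = -5025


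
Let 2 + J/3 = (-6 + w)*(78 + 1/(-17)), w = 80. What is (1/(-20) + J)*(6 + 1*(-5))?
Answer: 5880943/340 ≈ 17297.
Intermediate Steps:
J = 294048/17 (J = -6 + 3*((-6 + 80)*(78 + 1/(-17))) = -6 + 3*(74*(78 - 1/17)) = -6 + 3*(74*(1325/17)) = -6 + 3*(98050/17) = -6 + 294150/17 = 294048/17 ≈ 17297.)
(1/(-20) + J)*(6 + 1*(-5)) = (1/(-20) + 294048/17)*(6 + 1*(-5)) = (-1/20 + 294048/17)*(6 - 5) = (5880943/340)*1 = 5880943/340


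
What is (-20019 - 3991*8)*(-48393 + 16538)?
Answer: 1654771685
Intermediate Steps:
(-20019 - 3991*8)*(-48393 + 16538) = (-20019 - 31928)*(-31855) = -51947*(-31855) = 1654771685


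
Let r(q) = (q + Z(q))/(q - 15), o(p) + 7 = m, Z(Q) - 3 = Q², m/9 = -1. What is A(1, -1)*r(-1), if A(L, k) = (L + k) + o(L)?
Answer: 3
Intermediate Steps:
m = -9 (m = 9*(-1) = -9)
Z(Q) = 3 + Q²
o(p) = -16 (o(p) = -7 - 9 = -16)
r(q) = (3 + q + q²)/(-15 + q) (r(q) = (q + (3 + q²))/(q - 15) = (3 + q + q²)/(-15 + q))
A(L, k) = -16 + L + k (A(L, k) = (L + k) - 16 = -16 + L + k)
A(1, -1)*r(-1) = (-16 + 1 - 1)*((3 - 1 + (-1)²)/(-15 - 1)) = -16*(3 - 1 + 1)/(-16) = -(-1)*3 = -16*(-3/16) = 3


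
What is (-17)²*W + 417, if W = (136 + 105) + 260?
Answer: 145206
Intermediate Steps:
W = 501 (W = 241 + 260 = 501)
(-17)²*W + 417 = (-17)²*501 + 417 = 289*501 + 417 = 144789 + 417 = 145206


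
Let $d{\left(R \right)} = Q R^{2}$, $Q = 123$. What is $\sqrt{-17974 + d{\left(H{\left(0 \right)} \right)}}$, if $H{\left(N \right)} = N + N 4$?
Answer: $i \sqrt{17974} \approx 134.07 i$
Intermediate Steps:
$H{\left(N \right)} = 5 N$ ($H{\left(N \right)} = N + 4 N = 5 N$)
$d{\left(R \right)} = 123 R^{2}$
$\sqrt{-17974 + d{\left(H{\left(0 \right)} \right)}} = \sqrt{-17974 + 123 \left(5 \cdot 0\right)^{2}} = \sqrt{-17974 + 123 \cdot 0^{2}} = \sqrt{-17974 + 123 \cdot 0} = \sqrt{-17974 + 0} = \sqrt{-17974} = i \sqrt{17974}$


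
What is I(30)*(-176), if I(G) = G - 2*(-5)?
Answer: -7040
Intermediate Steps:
I(G) = 10 + G (I(G) = G + 10 = 10 + G)
I(30)*(-176) = (10 + 30)*(-176) = 40*(-176) = -7040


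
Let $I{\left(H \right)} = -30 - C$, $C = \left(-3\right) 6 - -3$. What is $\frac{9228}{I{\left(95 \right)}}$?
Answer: $- \frac{3076}{5} \approx -615.2$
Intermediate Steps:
$C = -15$ ($C = -18 + 3 = -15$)
$I{\left(H \right)} = -15$ ($I{\left(H \right)} = -30 - -15 = -30 + 15 = -15$)
$\frac{9228}{I{\left(95 \right)}} = \frac{9228}{-15} = 9228 \left(- \frac{1}{15}\right) = - \frac{3076}{5}$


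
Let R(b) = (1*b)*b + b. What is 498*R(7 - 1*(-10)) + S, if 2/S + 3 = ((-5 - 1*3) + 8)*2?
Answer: 457162/3 ≈ 1.5239e+5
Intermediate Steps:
S = -⅔ (S = 2/(-3 + ((-5 - 1*3) + 8)*2) = 2/(-3 + ((-5 - 3) + 8)*2) = 2/(-3 + (-8 + 8)*2) = 2/(-3 + 0*2) = 2/(-3 + 0) = 2/(-3) = 2*(-⅓) = -⅔ ≈ -0.66667)
R(b) = b + b² (R(b) = b*b + b = b² + b = b + b²)
498*R(7 - 1*(-10)) + S = 498*((7 - 1*(-10))*(1 + (7 - 1*(-10)))) - ⅔ = 498*((7 + 10)*(1 + (7 + 10))) - ⅔ = 498*(17*(1 + 17)) - ⅔ = 498*(17*18) - ⅔ = 498*306 - ⅔ = 152388 - ⅔ = 457162/3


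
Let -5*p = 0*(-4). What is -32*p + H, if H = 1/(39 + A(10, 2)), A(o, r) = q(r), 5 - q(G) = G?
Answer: 1/42 ≈ 0.023810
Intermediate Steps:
p = 0 (p = -0*(-4) = -⅕*0 = 0)
q(G) = 5 - G
A(o, r) = 5 - r
H = 1/42 (H = 1/(39 + (5 - 1*2)) = 1/(39 + (5 - 2)) = 1/(39 + 3) = 1/42 ≈ 0.023810)
-32*p + H = -32*0 + 1/42 = 0 + 1/42 = 1/42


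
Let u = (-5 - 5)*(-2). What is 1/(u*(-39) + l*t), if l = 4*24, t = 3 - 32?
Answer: -1/3564 ≈ -0.00028058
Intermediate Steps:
t = -29
u = 20 (u = -10*(-2) = 20)
l = 96
1/(u*(-39) + l*t) = 1/(20*(-39) + 96*(-29)) = 1/(-780 - 2784) = 1/(-3564) = -1/3564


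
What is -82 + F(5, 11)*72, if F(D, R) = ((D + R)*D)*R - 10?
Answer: 62558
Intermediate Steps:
F(D, R) = -10 + D*R*(D + R) (F(D, R) = (D*(D + R))*R - 10 = D*R*(D + R) - 10 = -10 + D*R*(D + R))
-82 + F(5, 11)*72 = -82 + (-10 + 5*11² + 11*5²)*72 = -82 + (-10 + 5*121 + 11*25)*72 = -82 + (-10 + 605 + 275)*72 = -82 + 870*72 = -82 + 62640 = 62558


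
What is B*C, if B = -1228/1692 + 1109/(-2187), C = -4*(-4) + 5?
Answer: -887068/34263 ≈ -25.890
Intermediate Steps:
C = 21 (C = 16 + 5 = 21)
B = -126724/102789 (B = -1228*1/1692 + 1109*(-1/2187) = -307/423 - 1109/2187 = -126724/102789 ≈ -1.2329)
B*C = -126724/102789*21 = -887068/34263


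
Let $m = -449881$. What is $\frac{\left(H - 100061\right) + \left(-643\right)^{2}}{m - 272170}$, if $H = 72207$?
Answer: $- \frac{385595}{722051} \approx -0.53403$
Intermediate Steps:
$\frac{\left(H - 100061\right) + \left(-643\right)^{2}}{m - 272170} = \frac{\left(72207 - 100061\right) + \left(-643\right)^{2}}{-449881 - 272170} = \frac{-27854 + 413449}{-722051} = 385595 \left(- \frac{1}{722051}\right) = - \frac{385595}{722051}$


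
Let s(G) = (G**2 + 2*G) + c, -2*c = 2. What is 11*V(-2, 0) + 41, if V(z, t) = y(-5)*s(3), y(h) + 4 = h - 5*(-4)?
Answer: 1735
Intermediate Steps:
c = -1 (c = -1/2*2 = -1)
s(G) = -1 + G**2 + 2*G (s(G) = (G**2 + 2*G) - 1 = -1 + G**2 + 2*G)
y(h) = 16 + h (y(h) = -4 + (h - 5*(-4)) = -4 + (h + 20) = -4 + (20 + h) = 16 + h)
V(z, t) = 154 (V(z, t) = (16 - 5)*(-1 + 3**2 + 2*3) = 11*(-1 + 9 + 6) = 11*14 = 154)
11*V(-2, 0) + 41 = 11*154 + 41 = 1694 + 41 = 1735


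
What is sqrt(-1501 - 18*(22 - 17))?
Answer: I*sqrt(1591) ≈ 39.887*I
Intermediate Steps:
sqrt(-1501 - 18*(22 - 17)) = sqrt(-1501 - 18*5) = sqrt(-1501 - 90) = sqrt(-1591) = I*sqrt(1591)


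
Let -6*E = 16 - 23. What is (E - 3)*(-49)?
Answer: 539/6 ≈ 89.833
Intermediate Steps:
E = 7/6 (E = -(16 - 23)/6 = -⅙*(-7) = 7/6 ≈ 1.1667)
(E - 3)*(-49) = (7/6 - 3)*(-49) = -11/6*(-49) = 539/6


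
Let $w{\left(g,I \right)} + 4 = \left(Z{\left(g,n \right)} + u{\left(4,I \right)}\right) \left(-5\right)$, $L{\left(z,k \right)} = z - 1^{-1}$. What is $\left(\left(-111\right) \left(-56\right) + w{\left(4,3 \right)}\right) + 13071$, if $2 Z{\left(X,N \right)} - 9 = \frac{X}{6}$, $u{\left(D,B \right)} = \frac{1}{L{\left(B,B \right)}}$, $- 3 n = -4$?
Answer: $\frac{57769}{3} \approx 19256.0$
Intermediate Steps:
$n = \frac{4}{3}$ ($n = \left(- \frac{1}{3}\right) \left(-4\right) = \frac{4}{3} \approx 1.3333$)
$L{\left(z,k \right)} = -1 + z$ ($L{\left(z,k \right)} = z - 1 = -1 + z$)
$u{\left(D,B \right)} = \frac{1}{-1 + B}$
$Z{\left(X,N \right)} = \frac{9}{2} + \frac{X}{12}$ ($Z{\left(X,N \right)} = \frac{9}{2} + \frac{X \frac{1}{6}}{2} = \frac{9}{2} + \frac{\frac{1}{6} X}{2} = \frac{9}{2} + \frac{X}{12}$)
$w{\left(g,I \right)} = - \frac{53}{2} - \frac{5}{-1 + I} - \frac{5 g}{12}$ ($w{\left(g,I \right)} = -4 + \left(\left(\frac{9}{2} + \frac{g}{12}\right) + \frac{1}{-1 + I}\right) \left(-5\right) = -4 + \left(\frac{9}{2} + \frac{1}{-1 + I} + \frac{g}{12}\right) \left(-5\right) = -4 - \left(\frac{45}{2} + \frac{5}{-1 + I} + \frac{5 g}{12}\right) = - \frac{53}{2} - \frac{5}{-1 + I} - \frac{5 g}{12}$)
$\left(\left(-111\right) \left(-56\right) + w{\left(4,3 \right)}\right) + 13071 = \left(\left(-111\right) \left(-56\right) + \frac{-60 + \left(-1 + 3\right) \left(-318 - 20\right)}{12 \left(-1 + 3\right)}\right) + 13071 = \left(6216 + \frac{-60 + 2 \left(-318 - 20\right)}{12 \cdot 2}\right) + 13071 = \left(6216 + \frac{1}{12} \cdot \frac{1}{2} \left(-60 + 2 \left(-338\right)\right)\right) + 13071 = \left(6216 + \frac{1}{12} \cdot \frac{1}{2} \left(-60 - 676\right)\right) + 13071 = \left(6216 + \frac{1}{12} \cdot \frac{1}{2} \left(-736\right)\right) + 13071 = \left(6216 - \frac{92}{3}\right) + 13071 = \frac{18556}{3} + 13071 = \frac{57769}{3}$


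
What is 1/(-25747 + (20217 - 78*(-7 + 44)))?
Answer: -1/8416 ≈ -0.00011882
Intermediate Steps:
1/(-25747 + (20217 - 78*(-7 + 44))) = 1/(-25747 + (20217 - 78*37)) = 1/(-25747 + (20217 - 1*2886)) = 1/(-25747 + (20217 - 2886)) = 1/(-25747 + 17331) = 1/(-8416) = -1/8416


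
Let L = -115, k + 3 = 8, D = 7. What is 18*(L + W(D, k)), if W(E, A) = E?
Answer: -1944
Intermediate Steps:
k = 5 (k = -3 + 8 = 5)
18*(L + W(D, k)) = 18*(-115 + 7) = 18*(-108) = -1944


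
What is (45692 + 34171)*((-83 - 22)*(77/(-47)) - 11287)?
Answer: -41720750652/47 ≈ -8.8768e+8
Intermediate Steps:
(45692 + 34171)*((-83 - 22)*(77/(-47)) - 11287) = 79863*(-8085*(-1)/47 - 11287) = 79863*(-105*(-77/47) - 11287) = 79863*(8085/47 - 11287) = 79863*(-522404/47) = -41720750652/47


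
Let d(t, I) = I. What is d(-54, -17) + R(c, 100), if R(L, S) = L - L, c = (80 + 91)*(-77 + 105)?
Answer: -17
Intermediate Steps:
c = 4788 (c = 171*28 = 4788)
R(L, S) = 0
d(-54, -17) + R(c, 100) = -17 + 0 = -17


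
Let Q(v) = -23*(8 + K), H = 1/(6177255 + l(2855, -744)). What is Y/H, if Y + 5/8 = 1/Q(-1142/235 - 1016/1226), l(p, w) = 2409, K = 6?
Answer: -624918522/161 ≈ -3.8815e+6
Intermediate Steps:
H = 1/6179664 (H = 1/(6177255 + 2409) = 1/6179664 ≈ 1.6182e-7)
Q(v) = -322 (Q(v) = -23*(8 + 6) = -23*14 = -322)
Y = -809/1288 (Y = -5/8 + 1/(-322) = -5/8 - 1/322 = -809/1288 ≈ -0.62811)
Y/H = -809/(1288*1/6179664) = -809/1288*6179664 = -624918522/161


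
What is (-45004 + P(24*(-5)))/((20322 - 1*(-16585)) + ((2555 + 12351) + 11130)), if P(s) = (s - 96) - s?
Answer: -45100/62943 ≈ -0.71652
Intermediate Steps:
P(s) = -96 (P(s) = (-96 + s) - s = -96)
(-45004 + P(24*(-5)))/((20322 - 1*(-16585)) + ((2555 + 12351) + 11130)) = (-45004 - 96)/((20322 - 1*(-16585)) + ((2555 + 12351) + 11130)) = -45100/((20322 + 16585) + (14906 + 11130)) = -45100/(36907 + 26036) = -45100/62943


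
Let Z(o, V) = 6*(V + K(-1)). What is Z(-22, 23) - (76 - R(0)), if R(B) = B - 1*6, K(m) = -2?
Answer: 44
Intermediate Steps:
R(B) = -6 + B (R(B) = B - 6 = -6 + B)
Z(o, V) = -12 + 6*V (Z(o, V) = 6*(V - 2) = 6*(-2 + V) = -12 + 6*V)
Z(-22, 23) - (76 - R(0)) = (-12 + 6*23) - (76 - (-6 + 0)) = (-12 + 138) - (76 - 1*(-6)) = 126 - (76 + 6) = 126 - 1*82 = 126 - 82 = 44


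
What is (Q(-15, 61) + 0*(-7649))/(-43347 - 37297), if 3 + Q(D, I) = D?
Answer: 9/40322 ≈ 0.00022320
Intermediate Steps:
Q(D, I) = -3 + D
(Q(-15, 61) + 0*(-7649))/(-43347 - 37297) = ((-3 - 15) + 0*(-7649))/(-43347 - 37297) = (-18 + 0)/(-80644) = -18*(-1/80644) = 9/40322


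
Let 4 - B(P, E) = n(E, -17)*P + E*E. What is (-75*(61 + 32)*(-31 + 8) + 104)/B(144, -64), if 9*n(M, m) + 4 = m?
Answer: -160529/3756 ≈ -42.739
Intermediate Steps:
n(M, m) = -4/9 + m/9
B(P, E) = 4 - E**2 + 7*P/3 (B(P, E) = 4 - ((-4/9 + (1/9)*(-17))*P + E*E) = 4 - ((-4/9 - 17/9)*P + E**2) = 4 - (-7*P/3 + E**2) = 4 - (E**2 - 7*P/3) = 4 + (-E**2 + 7*P/3) = 4 - E**2 + 7*P/3)
(-75*(61 + 32)*(-31 + 8) + 104)/B(144, -64) = (-75*(61 + 32)*(-31 + 8) + 104)/(4 - 1*(-64)**2 + (7/3)*144) = (-6975*(-23) + 104)/(4 - 1*4096 + 336) = (-75*(-2139) + 104)/(4 - 4096 + 336) = (160425 + 104)/(-3756) = 160529*(-1/3756) = -160529/3756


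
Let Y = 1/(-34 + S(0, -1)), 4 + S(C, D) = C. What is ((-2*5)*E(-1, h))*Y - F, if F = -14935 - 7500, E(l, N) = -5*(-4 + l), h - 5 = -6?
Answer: 426390/19 ≈ 22442.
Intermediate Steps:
h = -1 (h = 5 - 6 = -1)
S(C, D) = -4 + C
E(l, N) = 20 - 5*l
Y = -1/38 (Y = 1/(-34 + (-4 + 0)) = 1/(-34 - 4) = 1/(-38) = -1/38 ≈ -0.026316)
F = -22435
((-2*5)*E(-1, h))*Y - F = ((-2*5)*(20 - 5*(-1)))*(-1/38) - 1*(-22435) = -10*(20 + 5)*(-1/38) + 22435 = -10*25*(-1/38) + 22435 = -250*(-1/38) + 22435 = 125/19 + 22435 = 426390/19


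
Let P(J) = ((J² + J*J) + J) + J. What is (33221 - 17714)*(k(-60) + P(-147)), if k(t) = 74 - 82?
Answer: 665498412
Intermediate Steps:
k(t) = -8
P(J) = 2*J + 2*J² (P(J) = ((J² + J²) + J) + J = (2*J² + J) + J = (J + 2*J²) + J = 2*J + 2*J²)
(33221 - 17714)*(k(-60) + P(-147)) = (33221 - 17714)*(-8 + 2*(-147)*(1 - 147)) = 15507*(-8 + 2*(-147)*(-146)) = 15507*(-8 + 42924) = 15507*42916 = 665498412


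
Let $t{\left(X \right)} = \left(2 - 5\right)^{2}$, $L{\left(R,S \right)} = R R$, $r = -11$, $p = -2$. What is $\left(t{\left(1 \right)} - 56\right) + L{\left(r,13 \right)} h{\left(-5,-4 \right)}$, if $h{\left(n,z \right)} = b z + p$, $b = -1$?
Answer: $195$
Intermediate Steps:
$h{\left(n,z \right)} = -2 - z$ ($h{\left(n,z \right)} = - z - 2 = -2 - z$)
$L{\left(R,S \right)} = R^{2}$
$t{\left(X \right)} = 9$ ($t{\left(X \right)} = \left(-3\right)^{2} = 9$)
$\left(t{\left(1 \right)} - 56\right) + L{\left(r,13 \right)} h{\left(-5,-4 \right)} = \left(9 - 56\right) + \left(-11\right)^{2} \left(-2 - -4\right) = -47 + 121 \left(-2 + 4\right) = -47 + 121 \cdot 2 = -47 + 242 = 195$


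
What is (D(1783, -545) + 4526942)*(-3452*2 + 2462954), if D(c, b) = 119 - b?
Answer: 11120026716300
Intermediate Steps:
(D(1783, -545) + 4526942)*(-3452*2 + 2462954) = ((119 - 1*(-545)) + 4526942)*(-3452*2 + 2462954) = ((119 + 545) + 4526942)*(-6904 + 2462954) = (664 + 4526942)*2456050 = 4527606*2456050 = 11120026716300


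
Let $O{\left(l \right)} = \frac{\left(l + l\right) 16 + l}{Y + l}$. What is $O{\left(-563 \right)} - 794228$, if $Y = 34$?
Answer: $- \frac{420128033}{529} \approx -7.9419 \cdot 10^{5}$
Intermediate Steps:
$O{\left(l \right)} = \frac{33 l}{34 + l}$ ($O{\left(l \right)} = \frac{\left(l + l\right) 16 + l}{34 + l} = \frac{2 l 16 + l}{34 + l} = \frac{32 l + l}{34 + l} = \frac{33 l}{34 + l}$)
$O{\left(-563 \right)} - 794228 = 33 \left(-563\right) \frac{1}{34 - 563} - 794228 = 33 \left(-563\right) \frac{1}{-529} - 794228 = 33 \left(-563\right) \left(- \frac{1}{529}\right) - 794228 = \frac{18579}{529} - 794228 = - \frac{420128033}{529}$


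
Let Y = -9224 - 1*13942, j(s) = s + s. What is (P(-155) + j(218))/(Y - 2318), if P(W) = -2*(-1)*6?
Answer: -112/6371 ≈ -0.017580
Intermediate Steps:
j(s) = 2*s
Y = -23166 (Y = -9224 - 13942 = -23166)
P(W) = 12 (P(W) = 2*6 = 12)
(P(-155) + j(218))/(Y - 2318) = (12 + 2*218)/(-23166 - 2318) = (12 + 436)/(-25484) = 448*(-1/25484) = -112/6371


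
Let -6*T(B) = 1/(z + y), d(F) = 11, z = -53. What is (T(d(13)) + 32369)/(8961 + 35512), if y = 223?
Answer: 3001489/4123860 ≈ 0.72783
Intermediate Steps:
T(B) = -1/1020 (T(B) = -1/(6*(-53 + 223)) = -1/6/170 = -1/6*1/170 = -1/1020)
(T(d(13)) + 32369)/(8961 + 35512) = (-1/1020 + 32369)/(8961 + 35512) = (33016379/1020)/44473 = (33016379/1020)*(1/44473) = 3001489/4123860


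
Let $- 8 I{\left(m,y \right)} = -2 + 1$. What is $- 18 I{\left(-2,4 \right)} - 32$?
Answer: $- \frac{137}{4} \approx -34.25$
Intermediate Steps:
$I{\left(m,y \right)} = \frac{1}{8}$ ($I{\left(m,y \right)} = - \frac{-2 + 1}{8} = \left(- \frac{1}{8}\right) \left(-1\right) = \frac{1}{8}$)
$- 18 I{\left(-2,4 \right)} - 32 = \left(-18\right) \frac{1}{8} - 32 = - \frac{9}{4} - 32 = - \frac{137}{4}$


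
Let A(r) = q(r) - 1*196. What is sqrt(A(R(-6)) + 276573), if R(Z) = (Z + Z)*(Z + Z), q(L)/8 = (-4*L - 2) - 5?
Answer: sqrt(271713) ≈ 521.26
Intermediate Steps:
q(L) = -56 - 32*L (q(L) = 8*((-4*L - 2) - 5) = 8*((-2 - 4*L) - 5) = 8*(-7 - 4*L) = -56 - 32*L)
R(Z) = 4*Z**2 (R(Z) = (2*Z)*(2*Z) = 4*Z**2)
A(r) = -252 - 32*r (A(r) = (-56 - 32*r) - 1*196 = (-56 - 32*r) - 196 = -252 - 32*r)
sqrt(A(R(-6)) + 276573) = sqrt((-252 - 128*(-6)**2) + 276573) = sqrt((-252 - 128*36) + 276573) = sqrt((-252 - 32*144) + 276573) = sqrt((-252 - 4608) + 276573) = sqrt(-4860 + 276573) = sqrt(271713)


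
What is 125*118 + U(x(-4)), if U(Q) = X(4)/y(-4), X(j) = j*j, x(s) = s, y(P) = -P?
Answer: 14754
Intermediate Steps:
X(j) = j²
U(Q) = 4 (U(Q) = 4²/((-1*(-4))) = 16/4 = 16*(¼) = 4)
125*118 + U(x(-4)) = 125*118 + 4 = 14750 + 4 = 14754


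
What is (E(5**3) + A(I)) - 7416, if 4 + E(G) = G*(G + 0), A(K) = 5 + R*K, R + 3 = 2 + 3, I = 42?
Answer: 8294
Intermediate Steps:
R = 2 (R = -3 + (2 + 3) = -3 + 5 = 2)
A(K) = 5 + 2*K
E(G) = -4 + G**2 (E(G) = -4 + G*(G + 0) = -4 + G*G = -4 + G**2)
(E(5**3) + A(I)) - 7416 = ((-4 + (5**3)**2) + (5 + 2*42)) - 7416 = ((-4 + 125**2) + (5 + 84)) - 7416 = ((-4 + 15625) + 89) - 7416 = (15621 + 89) - 7416 = 15710 - 7416 = 8294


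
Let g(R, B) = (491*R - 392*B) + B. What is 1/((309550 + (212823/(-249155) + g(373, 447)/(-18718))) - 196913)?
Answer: 2331841645/262648613342043 ≈ 8.8782e-6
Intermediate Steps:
g(R, B) = -391*B + 491*R (g(R, B) = (-392*B + 491*R) + B = -391*B + 491*R)
1/((309550 + (212823/(-249155) + g(373, 447)/(-18718))) - 196913) = 1/((309550 + (212823/(-249155) + (-391*447 + 491*373)/(-18718))) - 196913) = 1/((309550 + (212823*(-1/249155) + (-174777 + 183143)*(-1/18718))) - 196913) = 1/((309550 + (-212823/249155 + 8366*(-1/18718))) - 196913) = 1/((309550 + (-212823/249155 - 4183/9359)) - 196913) = 1/((309550 - 3034025822/2331841645) - 196913) = 1/(721818547183928/2331841645 - 196913) = 1/(262648613342043/2331841645) = 2331841645/262648613342043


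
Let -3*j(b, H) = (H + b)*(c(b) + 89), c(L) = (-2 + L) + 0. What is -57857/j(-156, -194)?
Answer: 57857/8050 ≈ 7.1872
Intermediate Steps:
c(L) = -2 + L
j(b, H) = -(87 + b)*(H + b)/3 (j(b, H) = -(H + b)*((-2 + b) + 89)/3 = -(H + b)*(87 + b)/3 = -(87 + b)*(H + b)/3)
-57857/j(-156, -194) = -57857/(-29*(-194) - 29*(-156) - ⅓*(-156)² - ⅓*(-194)*(-156)) = -57857/(5626 + 4524 - ⅓*24336 - 10088) = -57857/(5626 + 4524 - 8112 - 10088) = -57857/(-8050) = -57857*(-1/8050) = 57857/8050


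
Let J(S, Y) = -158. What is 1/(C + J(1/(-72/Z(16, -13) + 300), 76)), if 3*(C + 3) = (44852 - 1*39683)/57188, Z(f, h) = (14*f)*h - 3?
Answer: -57188/9205545 ≈ -0.0062123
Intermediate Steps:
Z(f, h) = -3 + 14*f*h (Z(f, h) = 14*f*h - 3 = -3 + 14*f*h)
C = -169841/57188 (C = -3 + ((44852 - 1*39683)/57188)/3 = -3 + ((44852 - 39683)*(1/57188))/3 = -3 + (5169*(1/57188))/3 = -3 + (1/3)*(5169/57188) = -3 + 1723/57188 = -169841/57188 ≈ -2.9699)
1/(C + J(1/(-72/Z(16, -13) + 300), 76)) = 1/(-169841/57188 - 158) = 1/(-9205545/57188) = -57188/9205545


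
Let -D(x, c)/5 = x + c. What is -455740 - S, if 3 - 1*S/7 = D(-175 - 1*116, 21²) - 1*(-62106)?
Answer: -26269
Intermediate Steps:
D(x, c) = -5*c - 5*x (D(x, c) = -5*(x + c) = -5*(c + x) = -5*c - 5*x)
S = -429471 (S = 21 - 7*((-5*21² - 5*(-175 - 1*116)) - 1*(-62106)) = 21 - 7*((-5*441 - 5*(-175 - 116)) + 62106) = 21 - 7*((-2205 - 5*(-291)) + 62106) = 21 - 7*((-2205 + 1455) + 62106) = 21 - 7*(-750 + 62106) = 21 - 7*61356 = 21 - 429492 = -429471)
-455740 - S = -455740 - 1*(-429471) = -455740 + 429471 = -26269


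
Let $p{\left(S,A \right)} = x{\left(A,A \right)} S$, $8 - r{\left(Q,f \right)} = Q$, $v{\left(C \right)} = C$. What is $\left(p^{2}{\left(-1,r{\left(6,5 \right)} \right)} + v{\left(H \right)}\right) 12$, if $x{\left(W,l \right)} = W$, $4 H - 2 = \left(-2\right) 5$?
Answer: $24$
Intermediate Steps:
$H = -2$ ($H = \frac{1}{2} + \frac{\left(-2\right) 5}{4} = \frac{1}{2} + \frac{1}{4} \left(-10\right) = \frac{1}{2} - \frac{5}{2} = -2$)
$r{\left(Q,f \right)} = 8 - Q$
$p{\left(S,A \right)} = A S$
$\left(p^{2}{\left(-1,r{\left(6,5 \right)} \right)} + v{\left(H \right)}\right) 12 = \left(\left(\left(8 - 6\right) \left(-1\right)\right)^{2} - 2\right) 12 = \left(\left(2 \left(-1\right)\right)^{2} - 2\right) 12 = \left(\left(-2\right)^{2} - 2\right) 12 = \left(4 - 2\right) 12 = 2 \cdot 12 = 24$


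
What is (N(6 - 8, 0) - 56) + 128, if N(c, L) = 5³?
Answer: 197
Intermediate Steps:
N(c, L) = 125
(N(6 - 8, 0) - 56) + 128 = (125 - 56) + 128 = 69 + 128 = 197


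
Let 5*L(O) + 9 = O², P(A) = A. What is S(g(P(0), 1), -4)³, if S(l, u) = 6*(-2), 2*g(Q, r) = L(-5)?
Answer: -1728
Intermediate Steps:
L(O) = -9/5 + O²/5
g(Q, r) = 8/5 (g(Q, r) = (-9/5 + (⅕)*(-5)²)/2 = (-9/5 + (⅕)*25)/2 = (-9/5 + 5)/2 = (½)*(16/5) = 8/5)
S(l, u) = -12
S(g(P(0), 1), -4)³ = (-12)³ = -1728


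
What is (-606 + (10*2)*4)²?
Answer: 276676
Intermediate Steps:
(-606 + (10*2)*4)² = (-606 + 20*4)² = (-606 + 80)² = (-526)² = 276676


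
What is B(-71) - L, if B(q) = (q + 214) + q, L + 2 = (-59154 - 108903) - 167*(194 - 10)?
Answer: 198859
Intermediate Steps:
L = -198787 (L = -2 + ((-59154 - 108903) - 167*(194 - 10)) = -2 + (-168057 - 167*184) = -2 + (-168057 - 30728) = -2 - 198785 = -198787)
B(q) = 214 + 2*q (B(q) = (214 + q) + q = 214 + 2*q)
B(-71) - L = (214 + 2*(-71)) - 1*(-198787) = (214 - 142) + 198787 = 72 + 198787 = 198859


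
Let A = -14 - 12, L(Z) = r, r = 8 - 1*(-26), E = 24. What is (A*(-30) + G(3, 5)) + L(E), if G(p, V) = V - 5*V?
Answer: 794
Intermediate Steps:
G(p, V) = -4*V
r = 34 (r = 8 + 26 = 34)
L(Z) = 34
A = -26
(A*(-30) + G(3, 5)) + L(E) = (-26*(-30) - 4*5) + 34 = (780 - 20) + 34 = 760 + 34 = 794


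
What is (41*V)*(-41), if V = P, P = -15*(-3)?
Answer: -75645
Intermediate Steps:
P = 45
V = 45
(41*V)*(-41) = (41*45)*(-41) = 1845*(-41) = -75645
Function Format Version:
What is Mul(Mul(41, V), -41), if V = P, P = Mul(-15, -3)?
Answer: -75645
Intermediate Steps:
P = 45
V = 45
Mul(Mul(41, V), -41) = Mul(Mul(41, 45), -41) = Mul(1845, -41) = -75645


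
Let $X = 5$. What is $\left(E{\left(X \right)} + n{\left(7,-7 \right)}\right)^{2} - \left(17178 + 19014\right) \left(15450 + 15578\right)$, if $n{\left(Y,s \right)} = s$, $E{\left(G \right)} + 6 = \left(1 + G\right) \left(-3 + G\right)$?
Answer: $-1122965375$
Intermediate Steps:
$E{\left(G \right)} = -6 + \left(1 + G\right) \left(-3 + G\right)$
$\left(E{\left(X \right)} + n{\left(7,-7 \right)}\right)^{2} - \left(17178 + 19014\right) \left(15450 + 15578\right) = \left(\left(-9 + 5^{2} - 10\right) - 7\right)^{2} - \left(17178 + 19014\right) \left(15450 + 15578\right) = \left(\left(-9 + 25 - 10\right) - 7\right)^{2} - 36192 \cdot 31028 = \left(6 - 7\right)^{2} - 1122965376 = \left(-1\right)^{2} - 1122965376 = 1 - 1122965376 = -1122965375$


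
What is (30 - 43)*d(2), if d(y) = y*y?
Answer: -52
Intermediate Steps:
d(y) = y**2
(30 - 43)*d(2) = (30 - 43)*2**2 = -13*4 = -52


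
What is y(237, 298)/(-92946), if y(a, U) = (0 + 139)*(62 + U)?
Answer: -8340/15491 ≈ -0.53838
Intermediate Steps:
y(a, U) = 8618 + 139*U (y(a, U) = 139*(62 + U) = 8618 + 139*U)
y(237, 298)/(-92946) = (8618 + 139*298)/(-92946) = (8618 + 41422)*(-1/92946) = 50040*(-1/92946) = -8340/15491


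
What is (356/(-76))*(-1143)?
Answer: 101727/19 ≈ 5354.1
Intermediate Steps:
(356/(-76))*(-1143) = (356*(-1/76))*(-1143) = -89/19*(-1143) = 101727/19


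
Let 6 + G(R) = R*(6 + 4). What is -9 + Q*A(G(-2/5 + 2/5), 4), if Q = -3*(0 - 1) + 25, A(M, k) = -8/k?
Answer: -65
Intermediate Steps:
G(R) = -6 + 10*R (G(R) = -6 + R*(6 + 4) = -6 + R*10 = -6 + 10*R)
Q = 28 (Q = -3*(-1) + 25 = 3 + 25 = 28)
-9 + Q*A(G(-2/5 + 2/5), 4) = -9 + 28*(-8/4) = -9 + 28*(-8*1/4) = -9 + 28*(-2) = -9 - 56 = -65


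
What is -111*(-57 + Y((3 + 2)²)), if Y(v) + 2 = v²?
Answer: -62826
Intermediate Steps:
Y(v) = -2 + v²
-111*(-57 + Y((3 + 2)²)) = -111*(-57 + (-2 + ((3 + 2)²)²)) = -111*(-57 + (-2 + (5²)²)) = -111*(-57 + (-2 + 25²)) = -111*(-57 + (-2 + 625)) = -111*(-57 + 623) = -111*566 = -62826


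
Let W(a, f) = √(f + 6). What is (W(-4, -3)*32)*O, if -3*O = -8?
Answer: 256*√3/3 ≈ 147.80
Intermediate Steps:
O = 8/3 (O = -⅓*(-8) = 8/3 ≈ 2.6667)
W(a, f) = √(6 + f)
(W(-4, -3)*32)*O = (√(6 - 3)*32)*(8/3) = (√3*32)*(8/3) = (32*√3)*(8/3) = 256*√3/3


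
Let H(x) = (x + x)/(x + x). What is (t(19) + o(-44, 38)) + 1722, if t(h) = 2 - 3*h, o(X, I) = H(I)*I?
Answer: 1705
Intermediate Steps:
H(x) = 1 (H(x) = (2*x)/((2*x)) = (2*x)*(1/(2*x)) = 1)
o(X, I) = I (o(X, I) = 1*I = I)
(t(19) + o(-44, 38)) + 1722 = ((2 - 3*19) + 38) + 1722 = ((2 - 57) + 38) + 1722 = (-55 + 38) + 1722 = -17 + 1722 = 1705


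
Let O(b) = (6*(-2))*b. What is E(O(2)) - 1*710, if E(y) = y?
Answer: -734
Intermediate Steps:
O(b) = -12*b
E(O(2)) - 1*710 = -12*2 - 1*710 = -24 - 710 = -734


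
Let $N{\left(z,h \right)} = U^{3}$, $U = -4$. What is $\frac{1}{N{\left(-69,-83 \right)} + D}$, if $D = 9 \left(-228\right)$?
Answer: $- \frac{1}{2116} \approx -0.00047259$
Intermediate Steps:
$N{\left(z,h \right)} = -64$ ($N{\left(z,h \right)} = \left(-4\right)^{3} = -64$)
$D = -2052$
$\frac{1}{N{\left(-69,-83 \right)} + D} = \frac{1}{-64 - 2052} = \frac{1}{-2116} = - \frac{1}{2116}$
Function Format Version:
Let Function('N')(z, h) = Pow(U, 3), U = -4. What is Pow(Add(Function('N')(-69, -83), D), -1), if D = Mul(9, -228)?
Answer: Rational(-1, 2116) ≈ -0.00047259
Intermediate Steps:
Function('N')(z, h) = -64 (Function('N')(z, h) = Pow(-4, 3) = -64)
D = -2052
Pow(Add(Function('N')(-69, -83), D), -1) = Pow(Add(-64, -2052), -1) = Pow(-2116, -1) = Rational(-1, 2116)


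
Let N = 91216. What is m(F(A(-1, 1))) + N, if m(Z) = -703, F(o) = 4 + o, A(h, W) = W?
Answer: 90513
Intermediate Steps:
m(F(A(-1, 1))) + N = -703 + 91216 = 90513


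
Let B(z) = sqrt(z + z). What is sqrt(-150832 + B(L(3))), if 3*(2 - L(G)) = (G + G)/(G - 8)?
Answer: sqrt(-3770800 + 10*sqrt(30))/5 ≈ 388.37*I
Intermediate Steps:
L(G) = 2 - 2*G/(3*(-8 + G)) (L(G) = 2 - (G + G)/(3*(G - 8)) = 2 - 2*G/(3*(-8 + G)))
B(z) = sqrt(2)*sqrt(z) (B(z) = sqrt(2*z) = sqrt(2)*sqrt(z))
sqrt(-150832 + B(L(3))) = sqrt(-150832 + sqrt(2)*sqrt(4*(-12 + 3)/(3*(-8 + 3)))) = sqrt(-150832 + sqrt(2)*sqrt((4/3)*(-9)/(-5))) = sqrt(-150832 + sqrt(2)*sqrt((4/3)*(-1/5)*(-9))) = sqrt(-150832 + sqrt(2)*sqrt(12/5)) = sqrt(-150832 + sqrt(2)*(2*sqrt(15)/5)) = sqrt(-150832 + 2*sqrt(30)/5)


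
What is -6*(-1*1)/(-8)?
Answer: -¾ ≈ -0.75000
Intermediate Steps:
-6*(-1*1)/(-8) = -(-6)*(-1)/8 = -6*⅛ = -¾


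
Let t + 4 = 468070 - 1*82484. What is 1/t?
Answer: 1/385582 ≈ 2.5935e-6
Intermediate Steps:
t = 385582 (t = -4 + (468070 - 1*82484) = -4 + (468070 - 82484) = -4 + 385586 = 385582)
1/t = 1/385582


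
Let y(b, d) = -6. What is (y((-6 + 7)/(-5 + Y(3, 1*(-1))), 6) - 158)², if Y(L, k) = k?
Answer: 26896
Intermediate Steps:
(y((-6 + 7)/(-5 + Y(3, 1*(-1))), 6) - 158)² = (-6 - 158)² = (-164)² = 26896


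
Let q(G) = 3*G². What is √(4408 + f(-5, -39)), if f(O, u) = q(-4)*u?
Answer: 2*√634 ≈ 50.359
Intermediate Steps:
f(O, u) = 48*u (f(O, u) = (3*(-4)²)*u = (3*16)*u = 48*u)
√(4408 + f(-5, -39)) = √(4408 + 48*(-39)) = √(4408 - 1872) = √2536 = 2*√634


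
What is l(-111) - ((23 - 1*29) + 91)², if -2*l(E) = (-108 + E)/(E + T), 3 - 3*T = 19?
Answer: -5043707/698 ≈ -7225.9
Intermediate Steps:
T = -16/3 (T = 1 - ⅓*19 = 1 - 19/3 = -16/3 ≈ -5.3333)
l(E) = -(-108 + E)/(2*(-16/3 + E)) (l(E) = -(-108 + E)/(2*(E - 16/3)) = -(-108 + E)/(2*(-16/3 + E)))
l(-111) - ((23 - 1*29) + 91)² = 3*(108 - 1*(-111))/(2*(-16 + 3*(-111))) - ((23 - 1*29) + 91)² = 3*(108 + 111)/(2*(-16 - 333)) - ((23 - 29) + 91)² = (3/2)*219/(-349) - (-6 + 91)² = (3/2)*(-1/349)*219 - 1*85² = -657/698 - 1*7225 = -657/698 - 7225 = -5043707/698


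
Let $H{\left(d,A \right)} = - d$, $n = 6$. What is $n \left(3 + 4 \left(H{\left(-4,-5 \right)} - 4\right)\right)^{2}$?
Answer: $54$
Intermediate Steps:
$n \left(3 + 4 \left(H{\left(-4,-5 \right)} - 4\right)\right)^{2} = 6 \left(3 + 4 \left(\left(-1\right) \left(-4\right) - 4\right)\right)^{2} = 6 \left(3 + 4 \left(4 - 4\right)\right)^{2} = 6 \left(3 + 4 \cdot 0\right)^{2} = 6 \left(3 + 0\right)^{2} = 6 \cdot 3^{2} = 6 \cdot 9 = 54$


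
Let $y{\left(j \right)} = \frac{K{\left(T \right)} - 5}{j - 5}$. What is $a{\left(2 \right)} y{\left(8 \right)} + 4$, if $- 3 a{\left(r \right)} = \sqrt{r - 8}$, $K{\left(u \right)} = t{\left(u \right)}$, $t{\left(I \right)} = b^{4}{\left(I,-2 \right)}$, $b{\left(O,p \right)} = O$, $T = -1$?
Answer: $4 + \frac{4 i \sqrt{6}}{9} \approx 4.0 + 1.0887 i$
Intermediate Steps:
$t{\left(I \right)} = I^{4}$
$K{\left(u \right)} = u^{4}$
$a{\left(r \right)} = - \frac{\sqrt{-8 + r}}{3}$ ($a{\left(r \right)} = - \frac{\sqrt{r - 8}}{3} = - \frac{\sqrt{-8 + r}}{3}$)
$y{\left(j \right)} = - \frac{4}{-5 + j}$ ($y{\left(j \right)} = \frac{\left(-1\right)^{4} - 5}{j - 5} = \frac{1 - 5}{-5 + j} = - \frac{4}{-5 + j}$)
$a{\left(2 \right)} y{\left(8 \right)} + 4 = - \frac{\sqrt{-8 + 2}}{3} \left(- \frac{4}{-5 + 8}\right) + 4 = - \frac{\sqrt{-6}}{3} \left(- \frac{4}{3}\right) + 4 = - \frac{i \sqrt{6}}{3} \left(\left(-4\right) \frac{1}{3}\right) + 4 = - \frac{i \sqrt{6}}{3} \left(- \frac{4}{3}\right) + 4 = \frac{4 i \sqrt{6}}{9} + 4 = 4 + \frac{4 i \sqrt{6}}{9}$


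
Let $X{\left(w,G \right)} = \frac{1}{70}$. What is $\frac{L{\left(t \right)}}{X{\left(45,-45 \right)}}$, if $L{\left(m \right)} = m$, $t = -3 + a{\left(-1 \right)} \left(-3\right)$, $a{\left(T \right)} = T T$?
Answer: $-420$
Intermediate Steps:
$X{\left(w,G \right)} = \frac{1}{70}$
$a{\left(T \right)} = T^{2}$
$t = -6$ ($t = -3 + \left(-1\right)^{2} \left(-3\right) = -3 + 1 \left(-3\right) = -3 - 3 = -6$)
$\frac{L{\left(t \right)}}{X{\left(45,-45 \right)}} = - 6 \frac{1}{\frac{1}{70}} = \left(-6\right) 70 = -420$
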